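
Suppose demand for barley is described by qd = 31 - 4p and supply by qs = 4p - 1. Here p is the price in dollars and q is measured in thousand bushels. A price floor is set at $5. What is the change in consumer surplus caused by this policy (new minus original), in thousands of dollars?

Equilibrium: 31 - 4p = 4p - 1, so 32 = 8p and p* = 4, q* = 15.
Since 5 > 4, the floor is binding.
At p = 5: qd = 31 - 4·5 = 11 and qs = 4·5 - 1 = 19.
Consumer surplus without the control is ½ · (7.75 - 4) · 15 = 28.125.
With the floor, consumers buy 11 units at 5, so CS = ½ · (7.75 - 5) · 11 = 15.125.
Change in consumer surplus = 15.125 - 28.125 = -13.

-13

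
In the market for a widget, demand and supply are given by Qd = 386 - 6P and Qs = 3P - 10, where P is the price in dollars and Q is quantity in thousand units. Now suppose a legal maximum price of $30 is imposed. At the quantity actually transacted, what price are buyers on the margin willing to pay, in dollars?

In a free market, 386 - 6P = 3P - 10 gives the equilibrium P* = 44, Q* = 122.
The ceiling of 30 is below the equilibrium price 44, so it binds.
At P = 30: Qd = 386 - 6·30 = 206 and Qs = 3·30 - 10 = 80.
Only 80 units reach the market. On the demand curve, the marginal buyer's willingness to pay at Q = 80 is (386 - 80)/6 = 51.

51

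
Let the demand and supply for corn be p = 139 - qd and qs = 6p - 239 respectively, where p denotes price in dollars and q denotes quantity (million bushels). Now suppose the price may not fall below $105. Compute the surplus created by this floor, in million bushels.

357

Rearranging demand gives qd = 139 - p. In a free market, 139 - p = 6p - 239 gives the equilibrium p* = 54, q* = 85.
The floor of 105 is above the equilibrium price 54, so it binds.
At p = 105: qd = 139 - 105 = 34 and qs = 6·105 - 239 = 391.
Surplus = qs - qd = 391 - 34 = 357.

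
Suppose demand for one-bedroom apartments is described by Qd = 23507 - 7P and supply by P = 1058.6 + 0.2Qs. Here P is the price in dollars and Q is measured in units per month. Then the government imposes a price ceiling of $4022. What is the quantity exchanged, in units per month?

6707

Rearranging supply gives Qs = 5P - 5293. Equilibrium: 23507 - 7P = 5P - 5293, so 28800 = 12P and P* = 2400, Q* = 6707.
The ceiling of 4022 is above the equilibrium price 2400, so it is not binding; the market clears at P* = 2400, Q* = 6707.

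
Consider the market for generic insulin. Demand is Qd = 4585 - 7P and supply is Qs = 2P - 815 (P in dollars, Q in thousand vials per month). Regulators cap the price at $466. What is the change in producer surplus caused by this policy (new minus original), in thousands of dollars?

In a free market, 4585 - 7P = 2P - 815 gives the equilibrium P* = 600, Q* = 385.
The ceiling of 466 is below the equilibrium price 600, so it binds.
At P = 466: Qd = 4585 - 7·466 = 1323 and Qs = 2·466 - 815 = 117.
Producer surplus without the control is ½ · (600 - 407.5) · 385 = 37056.25.
With the ceiling, producers sell 117 units at 466, so PS = ½ · (466 - 407.5) · 117 = 3422.25.
Change in producer surplus = 3422.25 - 37056.25 = -33634.

-33634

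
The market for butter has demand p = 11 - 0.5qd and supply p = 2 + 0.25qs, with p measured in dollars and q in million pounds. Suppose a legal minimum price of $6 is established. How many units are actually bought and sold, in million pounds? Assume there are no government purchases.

Rearranging demand gives qd = 22 - 2p; rearranging supply gives qs = 4p - 8. Equilibrium: 22 - 2p = 4p - 8, so 30 = 6p and p* = 5, q* = 12.
Since 6 > 5, the floor is binding.
At p = 6: qd = 22 - 2·6 = 10 and qs = 4·6 - 8 = 16.
The quantity actually transacted is the short side, demand: 10.

10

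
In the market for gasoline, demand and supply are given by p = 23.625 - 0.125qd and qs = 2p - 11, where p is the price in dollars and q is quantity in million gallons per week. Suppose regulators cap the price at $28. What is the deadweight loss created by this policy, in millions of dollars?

0

Rearranging demand gives qd = 189 - 8p. Equilibrium: 189 - 8p = 2p - 11, so 200 = 10p and p* = 20, q* = 29.
The ceiling of 28 is above the equilibrium price 20, so it is not binding; the market clears at p* = 20, q* = 29.
Since the control does not bind, no trades are prevented and deadweight loss is zero.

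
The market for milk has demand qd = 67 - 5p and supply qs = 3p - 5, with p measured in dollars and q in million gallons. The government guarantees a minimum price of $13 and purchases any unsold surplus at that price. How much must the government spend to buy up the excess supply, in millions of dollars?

In a free market, 67 - 5p = 3p - 5 gives the equilibrium p* = 9, q* = 22.
Since 13 > 9, the floor is binding.
At p = 13: qd = 67 - 5·13 = 2 and qs = 3·13 - 5 = 34.
Surplus = qs - qd = 32.
Government expenditure = surplus × support price = 32 × 13 = 416.

416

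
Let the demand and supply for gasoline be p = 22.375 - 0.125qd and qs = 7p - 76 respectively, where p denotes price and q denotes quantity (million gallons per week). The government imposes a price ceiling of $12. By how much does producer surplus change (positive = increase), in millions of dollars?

Rearranging demand gives qd = 179 - 8p. Without the control the market clears where 179 - 8p = 7p - 76, i.e. p* = 17 and q* = 43.
Since 12 < 17, the ceiling is binding.
At p = 12: qd = 179 - 8·12 = 83 and qs = 7·12 - 76 = 8.
Producer surplus without the control is ½ · (17 - 76/7) · 43 = 1849/14.
With the ceiling, producers sell 8 units at 12, so PS = ½ · (12 - 76/7) · 8 = 32/7.
Change in producer surplus = 32/7 - 1849/14 = -127.5.

-127.5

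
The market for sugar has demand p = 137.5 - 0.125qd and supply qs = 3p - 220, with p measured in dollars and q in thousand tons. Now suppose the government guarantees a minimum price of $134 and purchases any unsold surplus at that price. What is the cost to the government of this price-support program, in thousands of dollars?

20636

Rearranging demand gives qd = 1100 - 8p. Setting quantity demanded equal to quantity supplied, 1100 - 8p = 3p - 220, gives p* = 120 and q* = 140.
The floor of 134 is above the equilibrium price 120, so it binds.
At p = 134: qd = 1100 - 8·134 = 28 and qs = 3·134 - 220 = 182.
Surplus = qs - qd = 154.
Government expenditure = surplus × support price = 154 × 134 = 20636.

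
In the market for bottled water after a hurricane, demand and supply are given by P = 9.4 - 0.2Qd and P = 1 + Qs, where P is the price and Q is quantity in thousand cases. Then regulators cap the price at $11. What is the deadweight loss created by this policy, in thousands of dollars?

0

Rearranging demand gives Qd = 47 - 5P; rearranging supply gives Qs = P - 1. In a free market, 47 - 5P = P - 1 gives the equilibrium P* = 8, Q* = 7.
The ceiling of 11 is above the equilibrium price 8, so it is not binding; the market clears at P* = 8, Q* = 7.
Since the control does not bind, no trades are prevented and deadweight loss is zero.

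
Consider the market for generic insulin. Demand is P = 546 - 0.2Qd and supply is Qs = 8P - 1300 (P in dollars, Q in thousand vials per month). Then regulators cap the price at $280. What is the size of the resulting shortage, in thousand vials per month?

Rearranging demand gives Qd = 2730 - 5P. Without the control the market clears where 2730 - 5P = 8P - 1300, i.e. P* = 310 and Q* = 1180.
The ceiling of 280 is below the equilibrium price 310, so it binds.
At P = 280: Qd = 2730 - 5·280 = 1330 and Qs = 8·280 - 1300 = 940.
Shortage = Qd - Qs = 1330 - 940 = 390.

390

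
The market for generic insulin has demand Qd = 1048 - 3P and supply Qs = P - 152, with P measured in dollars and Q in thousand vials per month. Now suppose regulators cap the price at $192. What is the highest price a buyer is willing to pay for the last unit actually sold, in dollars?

Setting quantity demanded equal to quantity supplied, 1048 - 3P = P - 152, gives P* = 300 and Q* = 148.
The ceiling of 192 is below the equilibrium price 300, so it binds.
At P = 192: Qd = 1048 - 3·192 = 472 and Qs = 192 - 152 = 40.
Only 40 units reach the market. On the demand curve, the marginal buyer's willingness to pay at Q = 40 is (1048 - 40)/3 = 336.

336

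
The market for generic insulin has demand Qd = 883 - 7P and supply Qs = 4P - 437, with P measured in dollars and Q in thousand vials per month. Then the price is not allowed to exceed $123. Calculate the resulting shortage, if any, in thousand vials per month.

0

Without the control the market clears where 883 - 7P = 4P - 437, i.e. P* = 120 and Q* = 43.
Since 123 is above P* = 120, the ceiling does not bind and the free-market outcome prevails.
Since the control does not bind, there is no shortage.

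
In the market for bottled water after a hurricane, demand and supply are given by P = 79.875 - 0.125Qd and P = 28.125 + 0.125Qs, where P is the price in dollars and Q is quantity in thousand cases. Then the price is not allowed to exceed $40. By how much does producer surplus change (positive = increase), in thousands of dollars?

-2114

Rearranging demand gives Qd = 639 - 8P; rearranging supply gives Qs = 8P - 225. Without the control the market clears where 639 - 8P = 8P - 225, i.e. P* = 54 and Q* = 207.
Because the ceiling (40) lies below the market-clearing price, it is binding.
At P = 40: Qd = 639 - 8·40 = 319 and Qs = 8·40 - 225 = 95.
Producer surplus without the control is ½ · (54 - 28.125) · 207 = 2678.0625.
With the ceiling, producers sell 95 units at 40, so PS = ½ · (40 - 28.125) · 95 = 564.0625.
Change in producer surplus = 564.0625 - 2678.0625 = -2114.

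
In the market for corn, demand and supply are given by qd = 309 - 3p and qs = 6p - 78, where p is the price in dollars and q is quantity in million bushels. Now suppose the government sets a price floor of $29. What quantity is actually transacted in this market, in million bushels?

Equilibrium: 309 - 3p = 6p - 78, so 387 = 9p and p* = 43, q* = 180.
Since 29 is below p* = 43, the floor does not bind and the free-market outcome prevails.

180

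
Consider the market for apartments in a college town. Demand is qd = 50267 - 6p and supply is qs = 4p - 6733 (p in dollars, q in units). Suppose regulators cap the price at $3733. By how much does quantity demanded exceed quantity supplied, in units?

19670

Setting quantity demanded equal to quantity supplied, 50267 - 6p = 4p - 6733, gives p* = 5700 and q* = 16067.
Since 3733 < 5700, the ceiling is binding.
At p = 3733: qd = 50267 - 6·3733 = 27869 and qs = 4·3733 - 6733 = 8199.
Shortage = qd - qs = 27869 - 8199 = 19670.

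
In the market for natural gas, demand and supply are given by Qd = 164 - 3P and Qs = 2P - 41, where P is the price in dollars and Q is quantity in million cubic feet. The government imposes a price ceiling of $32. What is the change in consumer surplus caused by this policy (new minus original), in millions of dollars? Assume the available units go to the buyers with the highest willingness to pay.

In a free market, 164 - 3P = 2P - 41 gives the equilibrium P* = 41, Q* = 41.
The ceiling of 32 is below the equilibrium price 41, so it binds.
At P = 32: Qd = 164 - 3·32 = 68 and Qs = 2·32 - 41 = 23.
Consumer surplus without the control is ½ · (164/3 - 41) · 41 = 1681/6.
With the ceiling, 23 units are sold at 32 (assume they go to the highest-value buyers). The demand price at Q = 23 is 47, so CS = ½ · [(164/3 - 32) + (47 - 32)] · 23 = 2599/6.
Change in consumer surplus = 2599/6 - 1681/6 = 153.

153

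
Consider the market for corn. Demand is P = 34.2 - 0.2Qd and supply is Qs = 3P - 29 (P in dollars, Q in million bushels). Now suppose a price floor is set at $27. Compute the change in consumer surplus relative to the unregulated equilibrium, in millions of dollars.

-82

Rearranging demand gives Qd = 171 - 5P. Without the control the market clears where 171 - 5P = 3P - 29, i.e. P* = 25 and Q* = 46.
The floor of 27 is above the equilibrium price 25, so it binds.
At P = 27: Qd = 171 - 5·27 = 36 and Qs = 3·27 - 29 = 52.
Consumer surplus without the control is ½ · (34.2 - 25) · 46 = 211.6.
With the floor, consumers buy 36 units at 27, so CS = ½ · (34.2 - 27) · 36 = 129.6.
Change in consumer surplus = 129.6 - 211.6 = -82.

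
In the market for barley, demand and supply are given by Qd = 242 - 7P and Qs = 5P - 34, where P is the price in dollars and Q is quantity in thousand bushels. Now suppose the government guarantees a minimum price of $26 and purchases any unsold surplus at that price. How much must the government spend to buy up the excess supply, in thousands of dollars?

936

Equilibrium: 242 - 7P = 5P - 34, so 276 = 12P and P* = 23, Q* = 81.
Since 26 > 23, the floor is binding.
At P = 26: Qd = 242 - 7·26 = 60 and Qs = 5·26 - 34 = 96.
Surplus = Qs - Qd = 36.
Government expenditure = surplus × support price = 36 × 26 = 936.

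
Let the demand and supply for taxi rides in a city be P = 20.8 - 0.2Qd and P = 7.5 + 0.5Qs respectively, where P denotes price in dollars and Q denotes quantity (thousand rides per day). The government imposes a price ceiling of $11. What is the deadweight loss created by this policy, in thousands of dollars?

Rearranging demand gives Qd = 104 - 5P; rearranging supply gives Qs = 2P - 15. Equilibrium: 104 - 5P = 2P - 15, so 119 = 7P and P* = 17, Q* = 19.
Because the ceiling (11) lies below the market-clearing price, it is binding.
At P = 11: Qd = 104 - 5·11 = 49 and Qs = 2·11 - 15 = 7.
Quantity traded falls to 7. At Q = 7 the demand price is (104 - 7)/5 = 19.4 and the supply price is (15 + 7)/2 = 11.
Deadweight loss = ½ · (19.4 - 11) · (19 - 7) = ½ · 8.4 · 12 = 50.4.

50.4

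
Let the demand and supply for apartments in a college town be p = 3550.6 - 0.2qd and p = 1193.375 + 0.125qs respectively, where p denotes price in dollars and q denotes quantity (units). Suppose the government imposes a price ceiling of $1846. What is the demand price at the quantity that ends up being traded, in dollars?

Rearranging demand gives qd = 17753 - 5p; rearranging supply gives qs = 8p - 9547. Equilibrium: 17753 - 5p = 8p - 9547, so 27300 = 13p and p* = 2100, q* = 7253.
Because the ceiling (1846) lies below the market-clearing price, it is binding.
At p = 1846: qd = 17753 - 5·1846 = 8523 and qs = 8·1846 - 9547 = 5221.
Only 5221 units reach the market. On the demand curve, the marginal buyer's willingness to pay at q = 5221 is (17753 - 5221)/5 = 2506.4.

2506.4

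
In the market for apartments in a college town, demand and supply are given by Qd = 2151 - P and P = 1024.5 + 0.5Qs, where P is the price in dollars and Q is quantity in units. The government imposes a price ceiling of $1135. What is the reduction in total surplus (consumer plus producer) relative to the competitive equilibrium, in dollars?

210675

Rearranging supply gives Qs = 2P - 2049. Equilibrium: 2151 - P = 2P - 2049, so 4200 = 3P and P* = 1400, Q* = 751.
Because the ceiling (1135) lies below the market-clearing price, it is binding.
At P = 1135: Qd = 2151 - 1135 = 1016 and Qs = 2·1135 - 2049 = 221.
Quantity traded falls to 221. At Q = 221 the demand price is 2151 - 221 = 1930 and the supply price is (2049 + 221)/2 = 1135.
Deadweight loss = ½ · (1930 - 1135) · (751 - 221) = ½ · 795 · 530 = 210675.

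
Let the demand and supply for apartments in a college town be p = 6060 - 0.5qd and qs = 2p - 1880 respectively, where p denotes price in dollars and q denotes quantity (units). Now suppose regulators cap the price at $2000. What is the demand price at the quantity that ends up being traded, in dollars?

5000

Rearranging demand gives qd = 12120 - 2p. Setting quantity demanded equal to quantity supplied, 12120 - 2p = 2p - 1880, gives p* = 3500 and q* = 5120.
Since 2000 < 3500, the ceiling is binding.
At p = 2000: qd = 12120 - 2·2000 = 8120 and qs = 2·2000 - 1880 = 2120.
Only 2120 units reach the market. On the demand curve, the marginal buyer's willingness to pay at q = 2120 is (12120 - 2120)/2 = 5000.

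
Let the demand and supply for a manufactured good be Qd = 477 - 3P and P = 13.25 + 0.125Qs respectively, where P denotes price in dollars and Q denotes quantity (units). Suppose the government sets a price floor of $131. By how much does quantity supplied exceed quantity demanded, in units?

858

Rearranging supply gives Qs = 8P - 106. Equilibrium: 477 - 3P = 8P - 106, so 583 = 11P and P* = 53, Q* = 318.
Because the floor (131) lies above the market-clearing price, it is binding.
At P = 131: Qd = 477 - 3·131 = 84 and Qs = 8·131 - 106 = 942.
Surplus = Qs - Qd = 942 - 84 = 858.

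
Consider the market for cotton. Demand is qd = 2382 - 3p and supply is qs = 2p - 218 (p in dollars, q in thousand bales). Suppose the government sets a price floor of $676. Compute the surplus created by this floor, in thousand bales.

In a free market, 2382 - 3p = 2p - 218 gives the equilibrium p* = 520, q* = 822.
The floor of 676 is above the equilibrium price 520, so it binds.
At p = 676: qd = 2382 - 3·676 = 354 and qs = 2·676 - 218 = 1134.
Surplus = qs - qd = 1134 - 354 = 780.

780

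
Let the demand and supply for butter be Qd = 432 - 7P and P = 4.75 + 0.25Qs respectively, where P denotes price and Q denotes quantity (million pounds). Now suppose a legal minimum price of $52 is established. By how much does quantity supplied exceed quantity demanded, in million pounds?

121

Rearranging supply gives Qs = 4P - 19. Equilibrium: 432 - 7P = 4P - 19, so 451 = 11P and P* = 41, Q* = 145.
The floor of 52 is above the equilibrium price 41, so it binds.
At P = 52: Qd = 432 - 7·52 = 68 and Qs = 4·52 - 19 = 189.
Surplus = Qs - Qd = 189 - 68 = 121.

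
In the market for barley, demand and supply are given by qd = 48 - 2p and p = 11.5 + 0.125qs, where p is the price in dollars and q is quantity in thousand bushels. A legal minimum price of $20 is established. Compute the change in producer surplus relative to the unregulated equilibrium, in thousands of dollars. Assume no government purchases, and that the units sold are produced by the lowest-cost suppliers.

39

Rearranging supply gives qs = 8p - 92. Without the control the market clears where 48 - 2p = 8p - 92, i.e. p* = 14 and q* = 20.
The floor of 20 is above the equilibrium price 14, so it binds.
At p = 20: qd = 48 - 2·20 = 8 and qs = 8·20 - 92 = 68.
Producer surplus without the control is ½ · (14 - 11.5) · 20 = 25.
With the floor, 8 units are sold at 20. The supply price at q = 8 is 12.5, so PS = ½ · [(20 - 11.5) + (20 - 12.5)] · 8 = 64.
Change in producer surplus = 64 - 25 = 39.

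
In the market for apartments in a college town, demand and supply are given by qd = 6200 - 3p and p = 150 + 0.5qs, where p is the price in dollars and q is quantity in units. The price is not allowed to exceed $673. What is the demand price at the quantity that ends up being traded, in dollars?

1718

Rearranging supply gives qs = 2p - 300. Equilibrium: 6200 - 3p = 2p - 300, so 6500 = 5p and p* = 1300, q* = 2300.
Because the ceiling (673) lies below the market-clearing price, it is binding.
At p = 673: qd = 6200 - 3·673 = 4181 and qs = 2·673 - 300 = 1046.
Only 1046 units reach the market. On the demand curve, the marginal buyer's willingness to pay at q = 1046 is (6200 - 1046)/3 = 1718.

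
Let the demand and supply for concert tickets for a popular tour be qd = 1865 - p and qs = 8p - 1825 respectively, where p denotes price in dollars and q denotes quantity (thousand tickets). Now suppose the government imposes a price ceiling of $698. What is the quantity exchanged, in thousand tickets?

1455

Without the control the market clears where 1865 - p = 8p - 1825, i.e. p* = 410 and q* = 1455.
Since 698 is above p* = 410, the ceiling does not bind and the free-market outcome prevails.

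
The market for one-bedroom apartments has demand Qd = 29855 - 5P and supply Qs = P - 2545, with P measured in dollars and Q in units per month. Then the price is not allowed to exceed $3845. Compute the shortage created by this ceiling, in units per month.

9330

Setting quantity demanded equal to quantity supplied, 29855 - 5P = P - 2545, gives P* = 5400 and Q* = 2855.
The ceiling of 3845 is below the equilibrium price 5400, so it binds.
At P = 3845: Qd = 29855 - 5·3845 = 10630 and Qs = 3845 - 2545 = 1300.
Shortage = Qd - Qs = 10630 - 1300 = 9330.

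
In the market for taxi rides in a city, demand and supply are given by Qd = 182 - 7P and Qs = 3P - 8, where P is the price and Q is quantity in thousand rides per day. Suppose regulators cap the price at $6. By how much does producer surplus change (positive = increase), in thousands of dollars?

-383.5

Without the control the market clears where 182 - 7P = 3P - 8, i.e. P* = 19 and Q* = 49.
Because the ceiling (6) lies below the market-clearing price, it is binding.
At P = 6: Qd = 182 - 7·6 = 140 and Qs = 3·6 - 8 = 10.
Producer surplus without the control is ½ · (19 - 8/3) · 49 = 2401/6.
With the ceiling, producers sell 10 units at 6, so PS = ½ · (6 - 8/3) · 10 = 50/3.
Change in producer surplus = 50/3 - 2401/6 = -383.5.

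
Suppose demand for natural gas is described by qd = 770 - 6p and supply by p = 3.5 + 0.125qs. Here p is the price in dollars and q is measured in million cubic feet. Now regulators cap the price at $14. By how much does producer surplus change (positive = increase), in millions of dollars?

Rearranging supply gives qs = 8p - 28. Equilibrium: 770 - 6p = 8p - 28, so 798 = 14p and p* = 57, q* = 428.
The ceiling of 14 is below the equilibrium price 57, so it binds.
At p = 14: qd = 770 - 6·14 = 686 and qs = 8·14 - 28 = 84.
Producer surplus without the control is ½ · (57 - 3.5) · 428 = 11449.
With the ceiling, producers sell 84 units at 14, so PS = ½ · (14 - 3.5) · 84 = 441.
Change in producer surplus = 441 - 11449 = -11008.

-11008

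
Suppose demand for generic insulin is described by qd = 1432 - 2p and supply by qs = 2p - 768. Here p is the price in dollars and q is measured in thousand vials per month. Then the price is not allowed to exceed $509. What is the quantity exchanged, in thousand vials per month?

250

Equilibrium: 1432 - 2p = 2p - 768, so 2200 = 4p and p* = 550, q* = 332.
The ceiling of 509 is below the equilibrium price 550, so it binds.
At p = 509: qd = 1432 - 2·509 = 414 and qs = 2·509 - 768 = 250.
The quantity actually transacted is the short side, supply: 250.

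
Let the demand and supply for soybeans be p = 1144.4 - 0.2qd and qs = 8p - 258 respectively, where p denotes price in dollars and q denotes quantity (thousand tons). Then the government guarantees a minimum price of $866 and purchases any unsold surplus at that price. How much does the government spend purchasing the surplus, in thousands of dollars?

4570748

Rearranging demand gives qd = 5722 - 5p. Setting quantity demanded equal to quantity supplied, 5722 - 5p = 8p - 258, gives p* = 460 and q* = 3422.
The floor of 866 is above the equilibrium price 460, so it binds.
At p = 866: qd = 5722 - 5·866 = 1392 and qs = 8·866 - 258 = 6670.
Surplus = qs - qd = 5278.
Government expenditure = surplus × support price = 5278 × 866 = 4570748.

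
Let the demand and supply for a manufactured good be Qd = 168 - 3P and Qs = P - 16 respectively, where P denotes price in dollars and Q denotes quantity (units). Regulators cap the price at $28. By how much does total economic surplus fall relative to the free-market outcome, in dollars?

216

Setting quantity demanded equal to quantity supplied, 168 - 3P = P - 16, gives P* = 46 and Q* = 30.
The ceiling of 28 is below the equilibrium price 46, so it binds.
At P = 28: Qd = 168 - 3·28 = 84 and Qs = 28 - 16 = 12.
Quantity traded falls to 12. At Q = 12 the demand price is (168 - 12)/3 = 52 and the supply price is 16 + 12 = 28.
Deadweight loss = ½ · (52 - 28) · (30 - 12) = ½ · 24 · 18 = 216.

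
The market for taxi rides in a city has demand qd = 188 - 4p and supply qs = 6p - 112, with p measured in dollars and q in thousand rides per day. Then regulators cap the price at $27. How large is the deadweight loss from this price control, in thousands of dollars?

67.5

Setting quantity demanded equal to quantity supplied, 188 - 4p = 6p - 112, gives p* = 30 and q* = 68.
Since 27 < 30, the ceiling is binding.
At p = 27: qd = 188 - 4·27 = 80 and qs = 6·27 - 112 = 50.
Quantity traded falls to 50. At q = 50 the demand price is (188 - 50)/4 = 34.5 and the supply price is (112 + 50)/6 = 27.
Deadweight loss = ½ · (34.5 - 27) · (68 - 50) = ½ · 7.5 · 18 = 67.5.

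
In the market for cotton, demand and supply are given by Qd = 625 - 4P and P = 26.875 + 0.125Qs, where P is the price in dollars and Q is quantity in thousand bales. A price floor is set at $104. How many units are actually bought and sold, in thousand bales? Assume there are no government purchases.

209

Rearranging supply gives Qs = 8P - 215. In a free market, 625 - 4P = 8P - 215 gives the equilibrium P* = 70, Q* = 345.
Since 104 > 70, the floor is binding.
At P = 104: Qd = 625 - 4·104 = 209 and Qs = 8·104 - 215 = 617.
The quantity actually transacted is the short side, demand: 209.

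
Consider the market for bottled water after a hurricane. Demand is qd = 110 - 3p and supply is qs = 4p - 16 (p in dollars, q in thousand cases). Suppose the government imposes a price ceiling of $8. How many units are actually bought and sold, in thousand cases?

16

Setting quantity demanded equal to quantity supplied, 110 - 3p = 4p - 16, gives p* = 18 and q* = 56.
The ceiling of 8 is below the equilibrium price 18, so it binds.
At p = 8: qd = 110 - 3·8 = 86 and qs = 4·8 - 16 = 16.
The quantity actually transacted is the short side, supply: 16.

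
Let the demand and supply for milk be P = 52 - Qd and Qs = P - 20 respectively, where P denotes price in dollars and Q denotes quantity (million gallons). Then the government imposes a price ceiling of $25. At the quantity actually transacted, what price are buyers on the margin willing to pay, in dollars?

Rearranging demand gives Qd = 52 - P. In a free market, 52 - P = P - 20 gives the equilibrium P* = 36, Q* = 16.
Since 25 < 36, the ceiling is binding.
At P = 25: Qd = 52 - 25 = 27 and Qs = 25 - 20 = 5.
Only 5 units reach the market. On the demand curve, the marginal buyer's willingness to pay at Q = 5 is (52 - 5) = 47.

47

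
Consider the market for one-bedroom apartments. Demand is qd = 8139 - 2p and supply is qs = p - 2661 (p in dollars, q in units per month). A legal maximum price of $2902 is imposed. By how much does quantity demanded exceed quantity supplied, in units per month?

In a free market, 8139 - 2p = p - 2661 gives the equilibrium p* = 3600, q* = 939.
Because the ceiling (2902) lies below the market-clearing price, it is binding.
At p = 2902: qd = 8139 - 2·2902 = 2335 and qs = 2902 - 2661 = 241.
Shortage = qd - qs = 2335 - 241 = 2094.

2094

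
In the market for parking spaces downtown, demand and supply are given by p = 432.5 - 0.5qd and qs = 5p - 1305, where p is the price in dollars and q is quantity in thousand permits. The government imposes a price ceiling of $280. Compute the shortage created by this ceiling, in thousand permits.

Rearranging demand gives qd = 865 - 2p. Equilibrium: 865 - 2p = 5p - 1305, so 2170 = 7p and p* = 310, q* = 245.
Because the ceiling (280) lies below the market-clearing price, it is binding.
At p = 280: qd = 865 - 2·280 = 305 and qs = 5·280 - 1305 = 95.
Shortage = qd - qs = 305 - 95 = 210.

210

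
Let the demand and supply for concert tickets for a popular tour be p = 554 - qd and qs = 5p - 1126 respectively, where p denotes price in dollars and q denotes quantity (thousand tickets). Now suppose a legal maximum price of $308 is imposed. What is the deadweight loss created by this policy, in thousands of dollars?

Rearranging demand gives qd = 554 - p. Setting quantity demanded equal to quantity supplied, 554 - p = 5p - 1126, gives p* = 280 and q* = 274.
Since 308 is above p* = 280, the ceiling does not bind and the free-market outcome prevails.
Since the control does not bind, no trades are prevented and deadweight loss is zero.

0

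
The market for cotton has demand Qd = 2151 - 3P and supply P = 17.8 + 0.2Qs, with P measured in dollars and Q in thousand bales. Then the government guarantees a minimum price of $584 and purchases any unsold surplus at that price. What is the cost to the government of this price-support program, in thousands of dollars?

Rearranging supply gives Qs = 5P - 89. In a free market, 2151 - 3P = 5P - 89 gives the equilibrium P* = 280, Q* = 1311.
Because the floor (584) lies above the market-clearing price, it is binding.
At P = 584: Qd = 2151 - 3·584 = 399 and Qs = 5·584 - 89 = 2831.
Surplus = Qs - Qd = 2432.
Government expenditure = surplus × support price = 2432 × 584 = 1420288.

1420288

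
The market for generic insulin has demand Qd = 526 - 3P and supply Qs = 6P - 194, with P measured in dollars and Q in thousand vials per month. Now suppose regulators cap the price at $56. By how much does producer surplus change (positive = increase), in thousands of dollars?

-5136

Without the control the market clears where 526 - 3P = 6P - 194, i.e. P* = 80 and Q* = 286.
Because the ceiling (56) lies below the market-clearing price, it is binding.
At P = 56: Qd = 526 - 3·56 = 358 and Qs = 6·56 - 194 = 142.
Producer surplus without the control is ½ · (80 - 97/3) · 286 = 20449/3.
With the ceiling, producers sell 142 units at 56, so PS = ½ · (56 - 97/3) · 142 = 5041/3.
Change in producer surplus = 5041/3 - 20449/3 = -5136.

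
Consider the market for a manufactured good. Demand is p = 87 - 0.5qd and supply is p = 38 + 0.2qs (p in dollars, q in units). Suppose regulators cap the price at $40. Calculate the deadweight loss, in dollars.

1260

Rearranging demand gives qd = 174 - 2p; rearranging supply gives qs = 5p - 190. In a free market, 174 - 2p = 5p - 190 gives the equilibrium p* = 52, q* = 70.
Because the ceiling (40) lies below the market-clearing price, it is binding.
At p = 40: qd = 174 - 2·40 = 94 and qs = 5·40 - 190 = 10.
Quantity traded falls to 10. At q = 10 the demand price is (174 - 10)/2 = 82 and the supply price is (190 + 10)/5 = 40.
Deadweight loss = ½ · (82 - 40) · (70 - 10) = ½ · 42 · 60 = 1260.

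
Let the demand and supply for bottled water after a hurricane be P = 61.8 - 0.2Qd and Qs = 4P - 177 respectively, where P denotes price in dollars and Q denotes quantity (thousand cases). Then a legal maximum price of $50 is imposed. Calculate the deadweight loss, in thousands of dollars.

Rearranging demand gives Qd = 309 - 5P. Without the control the market clears where 309 - 5P = 4P - 177, i.e. P* = 54 and Q* = 39.
Since 50 < 54, the ceiling is binding.
At P = 50: Qd = 309 - 5·50 = 59 and Qs = 4·50 - 177 = 23.
Quantity traded falls to 23. At Q = 23 the demand price is (309 - 23)/5 = 57.2 and the supply price is (177 + 23)/4 = 50.
Deadweight loss = ½ · (57.2 - 50) · (39 - 23) = ½ · 7.2 · 16 = 57.6.

57.6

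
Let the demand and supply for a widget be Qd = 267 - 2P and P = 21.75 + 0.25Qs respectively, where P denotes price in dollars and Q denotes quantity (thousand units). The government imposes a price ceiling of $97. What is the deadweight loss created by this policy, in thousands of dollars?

0

Rearranging supply gives Qs = 4P - 87. Without the control the market clears where 267 - 2P = 4P - 87, i.e. P* = 59 and Q* = 149.
The ceiling of 97 is above the equilibrium price 59, so it is not binding; the market clears at P* = 59, Q* = 149.
Since the control does not bind, no trades are prevented and deadweight loss is zero.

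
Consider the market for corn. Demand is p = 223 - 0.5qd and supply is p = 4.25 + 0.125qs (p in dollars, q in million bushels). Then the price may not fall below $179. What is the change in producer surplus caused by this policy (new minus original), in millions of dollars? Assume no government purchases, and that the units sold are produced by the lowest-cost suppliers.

7237.75

Rearranging demand gives qd = 446 - 2p; rearranging supply gives qs = 8p - 34. In a free market, 446 - 2p = 8p - 34 gives the equilibrium p* = 48, q* = 350.
The floor of 179 is above the equilibrium price 48, so it binds.
At p = 179: qd = 446 - 2·179 = 88 and qs = 8·179 - 34 = 1398.
Producer surplus without the control is ½ · (48 - 4.25) · 350 = 7656.25.
With the floor, 88 units are sold at 179. The supply price at q = 88 is 15.25, so PS = ½ · [(179 - 4.25) + (179 - 15.25)] · 88 = 14894.
Change in producer surplus = 14894 - 7656.25 = 7237.75.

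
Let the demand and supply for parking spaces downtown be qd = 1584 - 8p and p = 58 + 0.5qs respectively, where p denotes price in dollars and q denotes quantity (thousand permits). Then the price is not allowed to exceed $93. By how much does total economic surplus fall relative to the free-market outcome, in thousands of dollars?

7411.25

Rearranging supply gives qs = 2p - 116. In a free market, 1584 - 8p = 2p - 116 gives the equilibrium p* = 170, q* = 224.
The ceiling of 93 is below the equilibrium price 170, so it binds.
At p = 93: qd = 1584 - 8·93 = 840 and qs = 2·93 - 116 = 70.
Quantity traded falls to 70. At q = 70 the demand price is (1584 - 70)/8 = 189.25 and the supply price is (116 + 70)/2 = 93.
Deadweight loss = ½ · (189.25 - 93) · (224 - 70) = ½ · 96.25 · 154 = 7411.25.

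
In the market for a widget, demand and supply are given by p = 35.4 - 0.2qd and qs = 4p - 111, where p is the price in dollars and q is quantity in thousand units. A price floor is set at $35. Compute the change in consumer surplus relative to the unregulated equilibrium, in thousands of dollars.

Rearranging demand gives qd = 177 - 5p. In a free market, 177 - 5p = 4p - 111 gives the equilibrium p* = 32, q* = 17.
The floor of 35 is above the equilibrium price 32, so it binds.
At p = 35: qd = 177 - 5·35 = 2 and qs = 4·35 - 111 = 29.
Consumer surplus without the control is ½ · (35.4 - 32) · 17 = 28.9.
With the floor, consumers buy 2 units at 35, so CS = ½ · (35.4 - 35) · 2 = 0.4.
Change in consumer surplus = 0.4 - 28.9 = -28.5.

-28.5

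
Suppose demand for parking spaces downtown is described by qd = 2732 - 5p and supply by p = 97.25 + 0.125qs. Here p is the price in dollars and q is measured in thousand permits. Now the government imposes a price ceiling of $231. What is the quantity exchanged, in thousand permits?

Rearranging supply gives qs = 8p - 778. Without the control the market clears where 2732 - 5p = 8p - 778, i.e. p* = 270 and q* = 1382.
Since 231 < 270, the ceiling is binding.
At p = 231: qd = 2732 - 5·231 = 1577 and qs = 8·231 - 778 = 1070.
The quantity actually transacted is the short side, supply: 1070.

1070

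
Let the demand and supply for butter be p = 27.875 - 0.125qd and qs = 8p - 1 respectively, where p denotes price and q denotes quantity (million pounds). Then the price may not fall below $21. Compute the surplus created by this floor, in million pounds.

112

Rearranging demand gives qd = 223 - 8p. In a free market, 223 - 8p = 8p - 1 gives the equilibrium p* = 14, q* = 111.
Because the floor (21) lies above the market-clearing price, it is binding.
At p = 21: qd = 223 - 8·21 = 55 and qs = 8·21 - 1 = 167.
Surplus = qs - qd = 167 - 55 = 112.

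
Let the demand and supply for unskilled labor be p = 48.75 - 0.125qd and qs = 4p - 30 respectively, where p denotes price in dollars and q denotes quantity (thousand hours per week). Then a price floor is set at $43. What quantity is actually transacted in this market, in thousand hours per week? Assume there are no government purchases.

Rearranging demand gives qd = 390 - 8p. Without the control the market clears where 390 - 8p = 4p - 30, i.e. p* = 35 and q* = 110.
Because the floor (43) lies above the market-clearing price, it is binding.
At p = 43: qd = 390 - 8·43 = 46 and qs = 4·43 - 30 = 142.
The quantity actually transacted is the short side, demand: 46.

46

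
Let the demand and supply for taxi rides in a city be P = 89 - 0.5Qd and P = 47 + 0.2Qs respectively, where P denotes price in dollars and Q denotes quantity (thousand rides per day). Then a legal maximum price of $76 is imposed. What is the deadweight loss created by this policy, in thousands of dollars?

0

Rearranging demand gives Qd = 178 - 2P; rearranging supply gives Qs = 5P - 235. Setting quantity demanded equal to quantity supplied, 178 - 2P = 5P - 235, gives P* = 59 and Q* = 60.
The ceiling of 76 is above the equilibrium price 59, so it is not binding; the market clears at P* = 59, Q* = 60.
Since the control does not bind, no trades are prevented and deadweight loss is zero.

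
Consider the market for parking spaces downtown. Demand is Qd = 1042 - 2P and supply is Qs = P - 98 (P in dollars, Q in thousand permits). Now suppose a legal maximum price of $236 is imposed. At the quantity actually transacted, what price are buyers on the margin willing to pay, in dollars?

Equilibrium: 1042 - 2P = P - 98, so 1140 = 3P and P* = 380, Q* = 282.
Since 236 < 380, the ceiling is binding.
At P = 236: Qd = 1042 - 2·236 = 570 and Qs = 236 - 98 = 138.
Only 138 units reach the market. On the demand curve, the marginal buyer's willingness to pay at Q = 138 is (1042 - 138)/2 = 452.

452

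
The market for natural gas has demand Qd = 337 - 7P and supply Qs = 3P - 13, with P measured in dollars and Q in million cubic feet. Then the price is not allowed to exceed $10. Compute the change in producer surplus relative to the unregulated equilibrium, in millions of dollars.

-1362.5

Setting quantity demanded equal to quantity supplied, 337 - 7P = 3P - 13, gives P* = 35 and Q* = 92.
The ceiling of 10 is below the equilibrium price 35, so it binds.
At P = 10: Qd = 337 - 7·10 = 267 and Qs = 3·10 - 13 = 17.
Producer surplus without the control is ½ · (35 - 13/3) · 92 = 4232/3.
With the ceiling, producers sell 17 units at 10, so PS = ½ · (10 - 13/3) · 17 = 289/6.
Change in producer surplus = 289/6 - 4232/3 = -1362.5.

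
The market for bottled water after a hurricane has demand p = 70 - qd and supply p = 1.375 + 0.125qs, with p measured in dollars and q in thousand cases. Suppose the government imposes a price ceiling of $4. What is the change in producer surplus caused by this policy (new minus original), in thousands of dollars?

Rearranging demand gives qd = 70 - p; rearranging supply gives qs = 8p - 11. Setting quantity demanded equal to quantity supplied, 70 - p = 8p - 11, gives p* = 9 and q* = 61.
Since 4 < 9, the ceiling is binding.
At p = 4: qd = 70 - 4 = 66 and qs = 8·4 - 11 = 21.
Producer surplus without the control is ½ · (9 - 1.375) · 61 = 232.5625.
With the ceiling, producers sell 21 units at 4, so PS = ½ · (4 - 1.375) · 21 = 27.5625.
Change in producer surplus = 27.5625 - 232.5625 = -205.

-205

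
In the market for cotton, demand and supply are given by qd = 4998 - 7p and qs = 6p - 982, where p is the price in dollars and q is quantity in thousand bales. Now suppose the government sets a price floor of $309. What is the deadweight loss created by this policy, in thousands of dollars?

0

Without the control the market clears where 4998 - 7p = 6p - 982, i.e. p* = 460 and q* = 1778.
The floor of 309 is below the equilibrium price 460, so it is not binding; the market clears at p* = 460, q* = 1778.
Since the control does not bind, no trades are prevented and deadweight loss is zero.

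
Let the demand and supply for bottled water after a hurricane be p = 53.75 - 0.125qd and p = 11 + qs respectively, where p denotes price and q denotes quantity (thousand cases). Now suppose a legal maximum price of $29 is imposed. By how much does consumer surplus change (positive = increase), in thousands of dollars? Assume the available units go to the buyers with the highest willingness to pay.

335

Rearranging demand gives qd = 430 - 8p; rearranging supply gives qs = p - 11. Equilibrium: 430 - 8p = p - 11, so 441 = 9p and p* = 49, q* = 38.
Since 29 < 49, the ceiling is binding.
At p = 29: qd = 430 - 8·29 = 198 and qs = 29 - 11 = 18.
Consumer surplus without the control is ½ · (53.75 - 49) · 38 = 90.25.
With the ceiling, 18 units are sold at 29 (assume they go to the highest-value buyers). The demand price at q = 18 is 51.5, so CS = ½ · [(53.75 - 29) + (51.5 - 29)] · 18 = 425.25.
Change in consumer surplus = 425.25 - 90.25 = 335.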